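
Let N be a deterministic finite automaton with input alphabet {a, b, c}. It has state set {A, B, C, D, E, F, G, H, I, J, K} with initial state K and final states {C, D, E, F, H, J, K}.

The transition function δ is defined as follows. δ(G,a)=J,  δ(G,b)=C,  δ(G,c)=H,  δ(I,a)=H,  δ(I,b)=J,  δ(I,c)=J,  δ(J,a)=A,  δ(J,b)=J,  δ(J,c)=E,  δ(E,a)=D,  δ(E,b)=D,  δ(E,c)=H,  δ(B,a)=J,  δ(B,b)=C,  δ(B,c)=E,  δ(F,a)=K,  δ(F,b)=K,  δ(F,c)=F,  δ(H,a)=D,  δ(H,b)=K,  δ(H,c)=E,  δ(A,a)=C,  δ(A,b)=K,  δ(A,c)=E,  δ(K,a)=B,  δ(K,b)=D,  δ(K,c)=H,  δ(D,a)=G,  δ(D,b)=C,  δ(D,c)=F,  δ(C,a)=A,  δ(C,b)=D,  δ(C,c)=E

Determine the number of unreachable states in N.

No path from K leads to I; the other 10 states are all reachable.

1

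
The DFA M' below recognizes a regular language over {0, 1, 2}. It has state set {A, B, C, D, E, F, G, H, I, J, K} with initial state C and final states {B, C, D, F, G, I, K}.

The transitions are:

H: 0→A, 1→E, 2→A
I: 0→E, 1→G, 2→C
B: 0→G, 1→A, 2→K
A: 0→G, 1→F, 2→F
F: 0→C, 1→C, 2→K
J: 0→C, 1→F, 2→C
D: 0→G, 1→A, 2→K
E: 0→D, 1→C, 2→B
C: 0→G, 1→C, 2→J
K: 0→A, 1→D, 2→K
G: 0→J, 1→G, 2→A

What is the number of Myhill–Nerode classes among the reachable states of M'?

States {B,E,H,I} cannot be reached from the start state, so discard them.
P0 = {C,D,F,G,K} | {A,J}.
Split {C,D,F,G,K} by δ(·,0) → {C,D,F} and {G,K}.
Refine {C,D,F} on symbol 0: members go to different blocks, giving {C,D} and {F}.
Split {C,D} by δ(·,1) → {C} and {D}.
On input 0, block {A,J} splits into {A} and {J}.
On input 0, block {G,K} splits into {G} and {K}.
The partition is now stable with 7 blocks: {C} | {A} | {G} | {F} | {D} | {J} | {K}.

7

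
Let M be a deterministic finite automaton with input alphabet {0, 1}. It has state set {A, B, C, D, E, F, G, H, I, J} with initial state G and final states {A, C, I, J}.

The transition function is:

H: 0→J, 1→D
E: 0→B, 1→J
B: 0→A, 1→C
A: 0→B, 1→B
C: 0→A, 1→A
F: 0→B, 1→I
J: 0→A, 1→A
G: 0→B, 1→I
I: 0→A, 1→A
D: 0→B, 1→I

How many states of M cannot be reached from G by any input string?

No path from G leads to D, E, F, H, J; the other 5 states are all reachable.

5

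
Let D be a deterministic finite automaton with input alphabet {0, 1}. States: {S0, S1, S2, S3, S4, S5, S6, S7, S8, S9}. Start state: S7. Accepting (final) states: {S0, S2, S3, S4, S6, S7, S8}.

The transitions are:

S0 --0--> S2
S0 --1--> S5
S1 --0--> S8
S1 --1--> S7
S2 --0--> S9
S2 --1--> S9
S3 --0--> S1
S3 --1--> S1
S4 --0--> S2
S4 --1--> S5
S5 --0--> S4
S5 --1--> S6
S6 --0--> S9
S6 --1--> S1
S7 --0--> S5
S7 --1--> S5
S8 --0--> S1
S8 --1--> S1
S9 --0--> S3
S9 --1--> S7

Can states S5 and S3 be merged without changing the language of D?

Reachable states from the start: {S1,S2,S3,S4,S5,S6,S7,S8,S9}. Unreachable: {S0} — drop them.
Start with accepting vs non-accepting: {S2,S3,S4,S6,S7,S8} | {S1,S5,S9}.
Refine {S2,S3,S4,S6,S7,S8} on symbol 0: members go to different blocks, giving {S2,S3,S6,S7,S8} and {S4}.
On input 0, block {S1,S5,S9} splits into {S1,S9} and {S5}.
Split {S2,S3,S6,S7,S8} by δ(·,0) → {S2,S3,S6,S8} and {S7}.
Stable partition: {S2,S3,S6,S8} | {S1,S9} | {S4} | {S5} | {S7} — 5 equivalence classes.
S5 and S3 end up in different blocks, so they are distinguishable. For instance, the string 'ε' is accepted from only S3.

No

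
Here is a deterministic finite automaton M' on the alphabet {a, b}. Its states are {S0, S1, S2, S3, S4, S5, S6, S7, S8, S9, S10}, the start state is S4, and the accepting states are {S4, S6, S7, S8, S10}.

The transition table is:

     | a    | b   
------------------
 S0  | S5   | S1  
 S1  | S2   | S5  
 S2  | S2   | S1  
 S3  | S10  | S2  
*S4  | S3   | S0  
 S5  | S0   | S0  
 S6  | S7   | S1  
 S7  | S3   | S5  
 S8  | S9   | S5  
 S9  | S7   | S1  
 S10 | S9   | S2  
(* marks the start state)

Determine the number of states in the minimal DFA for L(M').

3

Reachable states from the start: {S0,S1,S2,S3,S4,S5,S7,S9,S10}. Unreachable: {S6,S8} — drop them.
P0 = {S4,S7,S10} | {S0,S1,S2,S3,S5,S9}.
Refine {S0,S1,S2,S3,S5,S9} on symbol a: members go to different blocks, giving {S0,S1,S2,S5} and {S3,S9}.
No further refinement is possible. Final partition (3 blocks): {S4,S7,S10} | {S0,S1,S2,S5} | {S3,S9}.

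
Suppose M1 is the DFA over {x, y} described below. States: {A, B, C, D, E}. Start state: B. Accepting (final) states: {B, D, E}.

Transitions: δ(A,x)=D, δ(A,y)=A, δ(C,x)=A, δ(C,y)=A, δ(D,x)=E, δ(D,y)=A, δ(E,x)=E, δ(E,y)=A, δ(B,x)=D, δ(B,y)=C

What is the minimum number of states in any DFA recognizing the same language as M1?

P0 = {B,D,E} | {A,C}.
Refine {A,C} on symbol x: members go to different blocks, giving {A} and {C}.
Split {B,D,E} by δ(·,y) → {D,E} and {B}.
The partition is now stable with 4 blocks: {D,E} | {A} | {C} | {B}.

4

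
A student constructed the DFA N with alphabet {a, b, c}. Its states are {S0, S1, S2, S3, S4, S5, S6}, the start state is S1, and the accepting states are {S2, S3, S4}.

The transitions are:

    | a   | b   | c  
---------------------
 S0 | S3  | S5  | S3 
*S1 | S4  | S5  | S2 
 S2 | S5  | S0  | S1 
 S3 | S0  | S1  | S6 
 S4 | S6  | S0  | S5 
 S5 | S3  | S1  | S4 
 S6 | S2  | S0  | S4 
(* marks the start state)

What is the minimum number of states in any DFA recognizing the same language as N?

Initial partition by acceptance: {S2,S3,S4} | {S0,S1,S5,S6}.
The partition is now stable with 2 blocks: {S2,S3,S4} | {S0,S1,S5,S6}.

2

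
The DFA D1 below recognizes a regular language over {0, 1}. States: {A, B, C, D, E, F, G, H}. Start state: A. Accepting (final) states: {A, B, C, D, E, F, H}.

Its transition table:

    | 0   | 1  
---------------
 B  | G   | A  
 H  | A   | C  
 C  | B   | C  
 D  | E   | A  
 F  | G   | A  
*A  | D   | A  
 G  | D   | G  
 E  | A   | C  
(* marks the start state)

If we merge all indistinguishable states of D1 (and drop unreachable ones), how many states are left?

States {F,H} cannot be reached from the start state, so discard them.
Initial partition by acceptance: {A,B,C,D,E} | {G}.
Split {A,B,C,D,E} by δ(·,0) → {A,C,D,E} and {B}.
On input 0, block {A,C,D,E} splits into {A,D,E} and {C}.
On input 1, block {A,D,E} splits into {A,D} and {E}.
On input 0, block {A,D} splits into {A} and {D}.
No further refinement is possible. Final partition (6 blocks): {A} | {G} | {B} | {C} | {E} | {D}.

6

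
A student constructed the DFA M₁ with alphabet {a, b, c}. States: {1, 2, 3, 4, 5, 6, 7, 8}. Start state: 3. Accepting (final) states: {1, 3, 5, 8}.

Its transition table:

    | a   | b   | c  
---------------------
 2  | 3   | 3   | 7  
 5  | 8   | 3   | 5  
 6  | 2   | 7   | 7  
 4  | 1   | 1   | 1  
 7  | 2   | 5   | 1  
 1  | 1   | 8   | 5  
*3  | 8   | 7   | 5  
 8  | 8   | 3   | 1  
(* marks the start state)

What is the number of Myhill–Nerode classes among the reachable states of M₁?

Reachable states from the start: {1,2,3,5,7,8}. Unreachable: {4,6} — drop them.
Start with accepting vs non-accepting: {1,3,5,8} | {2,7}.
Refine {1,3,5,8} on symbol b: members go to different blocks, giving {1,5,8} and {3}.
Refine {1,5,8} on symbol b: members go to different blocks, giving {5,8} and {1}.
Refine {5,8} on symbol c: members go to different blocks, giving {5} and {8}.
Split {2,7} by δ(·,a) → {2} and {7}.
The partition is now stable with 6 blocks: {5} | {2} | {3} | {1} | {8} | {7}.

6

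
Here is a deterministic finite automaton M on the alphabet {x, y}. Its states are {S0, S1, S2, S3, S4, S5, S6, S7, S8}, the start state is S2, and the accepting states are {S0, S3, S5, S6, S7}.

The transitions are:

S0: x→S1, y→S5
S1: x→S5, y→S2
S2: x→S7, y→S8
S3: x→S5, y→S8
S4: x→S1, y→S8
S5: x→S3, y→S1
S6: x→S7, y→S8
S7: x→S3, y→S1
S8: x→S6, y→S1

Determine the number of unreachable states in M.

No path from S2 leads to S0, S4; the other 7 states are all reachable.

2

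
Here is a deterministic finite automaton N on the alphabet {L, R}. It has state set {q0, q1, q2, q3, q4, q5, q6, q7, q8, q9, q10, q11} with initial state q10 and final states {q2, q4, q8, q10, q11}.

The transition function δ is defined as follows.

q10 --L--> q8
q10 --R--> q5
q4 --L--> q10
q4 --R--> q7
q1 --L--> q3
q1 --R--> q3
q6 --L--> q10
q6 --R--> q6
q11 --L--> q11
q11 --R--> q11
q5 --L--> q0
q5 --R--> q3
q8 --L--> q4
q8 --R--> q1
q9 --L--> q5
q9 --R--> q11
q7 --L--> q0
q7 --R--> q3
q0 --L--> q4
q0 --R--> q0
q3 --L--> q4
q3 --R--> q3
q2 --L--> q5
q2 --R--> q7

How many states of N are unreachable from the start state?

No path from q10 leads to q2, q6, q9, q11; the other 8 states are all reachable.

4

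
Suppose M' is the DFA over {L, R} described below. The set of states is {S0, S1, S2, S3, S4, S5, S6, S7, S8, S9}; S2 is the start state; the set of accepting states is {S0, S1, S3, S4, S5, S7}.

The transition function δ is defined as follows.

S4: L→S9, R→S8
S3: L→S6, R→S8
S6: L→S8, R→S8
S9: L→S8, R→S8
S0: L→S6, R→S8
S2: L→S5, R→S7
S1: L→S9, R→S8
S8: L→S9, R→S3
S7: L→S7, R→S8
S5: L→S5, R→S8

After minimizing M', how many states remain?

First remove the unreachable states {S0,S1,S4}; 7 states remain.
Initial partition by acceptance: {S3,S5,S7} | {S2,S6,S8,S9}.
Split {S3,S5,S7} by δ(·,L) → {S5,S7} and {S3}.
Split {S2,S6,S8,S9} by δ(·,L) → {S6,S8,S9} and {S2}.
Refine {S6,S8,S9} on symbol R: members go to different blocks, giving {S6,S9} and {S8}.
Stable partition: {S5,S7} | {S6,S9} | {S3} | {S2} | {S8} — 5 equivalence classes.

5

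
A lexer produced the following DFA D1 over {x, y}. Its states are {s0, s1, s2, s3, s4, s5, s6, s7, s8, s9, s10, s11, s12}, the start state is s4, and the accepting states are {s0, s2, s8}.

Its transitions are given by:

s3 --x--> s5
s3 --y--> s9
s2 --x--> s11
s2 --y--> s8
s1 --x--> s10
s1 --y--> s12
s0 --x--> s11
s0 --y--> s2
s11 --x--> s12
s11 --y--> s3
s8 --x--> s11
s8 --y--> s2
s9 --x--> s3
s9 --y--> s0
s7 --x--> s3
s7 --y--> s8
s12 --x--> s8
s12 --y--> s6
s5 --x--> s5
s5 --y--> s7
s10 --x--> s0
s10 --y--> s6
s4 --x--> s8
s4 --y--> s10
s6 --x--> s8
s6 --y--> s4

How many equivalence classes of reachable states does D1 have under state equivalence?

5

Reachable states from the start: {s0,s2,s3,s4,s5,s6,s7,s8,s9,s10,s11,s12}. Unreachable: {s1} — drop them.
P0 = {s0,s2,s8} | {s3,s4,s5,s6,s7,s9,s10,s11,s12}.
Refine {s3,s4,s5,s6,s7,s9,s10,s11,s12} on symbol x: members go to different blocks, giving {s3,s5,s7,s9,s11} and {s4,s6,s10,s12}.
Split {s3,s5,s7,s9,s11} by δ(·,x) → {s3,s5,s7,s9} and {s11}.
On input y, block {s3,s5,s7,s9} splits into {s3,s5} and {s7,s9}.
Stable partition: {s0,s2,s8} | {s3,s5} | {s4,s6,s10,s12} | {s11} | {s7,s9} — 5 equivalence classes.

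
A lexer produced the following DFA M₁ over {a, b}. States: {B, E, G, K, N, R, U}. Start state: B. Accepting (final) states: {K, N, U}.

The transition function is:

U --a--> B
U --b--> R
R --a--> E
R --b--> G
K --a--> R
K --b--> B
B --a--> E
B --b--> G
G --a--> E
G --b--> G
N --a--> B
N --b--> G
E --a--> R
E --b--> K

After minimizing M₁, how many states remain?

Reachable states from the start: {B,E,G,K,R}. Unreachable: {N,U} — drop them.
Start with accepting vs non-accepting: {K} | {B,E,G,R}.
Split {B,E,G,R} by δ(·,b) → {B,G,R} and {E}.
Stable partition: {K} | {B,G,R} | {E} — 3 equivalence classes.

3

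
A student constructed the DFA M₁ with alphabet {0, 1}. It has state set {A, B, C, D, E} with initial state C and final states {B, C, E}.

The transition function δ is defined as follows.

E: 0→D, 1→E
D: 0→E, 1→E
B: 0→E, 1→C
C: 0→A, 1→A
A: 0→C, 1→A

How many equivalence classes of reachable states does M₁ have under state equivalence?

2

Reachable states from the start: {A,C}. Unreachable: {B,D,E} — drop them.
Start with accepting vs non-accepting: {C} | {A}.
No further refinement is possible. Final partition (2 blocks): {C} | {A}.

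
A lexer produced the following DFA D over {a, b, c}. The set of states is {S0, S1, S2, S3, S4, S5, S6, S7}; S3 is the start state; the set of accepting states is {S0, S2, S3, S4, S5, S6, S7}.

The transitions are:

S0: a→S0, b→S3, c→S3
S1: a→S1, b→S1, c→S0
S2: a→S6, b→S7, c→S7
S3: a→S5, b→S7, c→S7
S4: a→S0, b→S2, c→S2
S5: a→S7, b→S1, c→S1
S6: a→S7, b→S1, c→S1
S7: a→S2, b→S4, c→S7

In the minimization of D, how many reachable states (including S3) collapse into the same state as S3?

2

Initial partition by acceptance: {S0,S2,S3,S4,S5,S6,S7} | {S1}.
Split {S0,S2,S3,S4,S5,S6,S7} by δ(·,b) → {S0,S2,S3,S4,S7} and {S5,S6}.
On input a, block {S0,S2,S3,S4,S7} splits into {S0,S4,S7} and {S2,S3}.
On input a, block {S0,S4,S7} splits into {S0,S4} and {S7}.
The partition is now stable with 5 blocks: {S0,S4} | {S1} | {S5,S6} | {S2,S3} | {S7}.
State S3 belongs to the block {S2,S3}, which has 2 states.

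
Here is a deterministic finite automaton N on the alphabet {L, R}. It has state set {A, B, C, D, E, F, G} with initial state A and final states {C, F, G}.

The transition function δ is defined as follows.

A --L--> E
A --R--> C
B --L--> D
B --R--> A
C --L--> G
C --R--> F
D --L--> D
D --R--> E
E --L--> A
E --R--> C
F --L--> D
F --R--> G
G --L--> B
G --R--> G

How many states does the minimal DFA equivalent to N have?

Start with accepting vs non-accepting: {C,F,G} | {A,B,D,E}.
On input L, block {C,F,G} splits into {F,G} and {C}.
Split {A,B,D,E} by δ(·,R) → {A,E} and {B,D}.
Stable partition: {F,G} | {A,E} | {C} | {B,D} — 4 equivalence classes.

4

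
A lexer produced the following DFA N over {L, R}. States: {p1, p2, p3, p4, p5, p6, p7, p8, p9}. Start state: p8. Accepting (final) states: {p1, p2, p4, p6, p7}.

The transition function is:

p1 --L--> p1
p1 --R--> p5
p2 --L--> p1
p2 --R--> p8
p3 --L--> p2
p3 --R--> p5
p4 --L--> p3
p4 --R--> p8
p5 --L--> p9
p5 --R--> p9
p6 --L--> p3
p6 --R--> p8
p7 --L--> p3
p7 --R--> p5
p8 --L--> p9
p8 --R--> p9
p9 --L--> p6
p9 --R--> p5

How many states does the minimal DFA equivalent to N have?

5

Reachable states from the start: {p1,p2,p3,p5,p6,p8,p9}. Unreachable: {p4,p7} — drop them.
Initial partition by acceptance: {p1,p2,p6} | {p3,p5,p8,p9}.
On input L, block {p1,p2,p6} splits into {p1,p2} and {p6}.
Refine {p3,p5,p8,p9} on symbol L: members go to different blocks, giving {p5,p8} and {p3} and {p9}.
No further refinement is possible. Final partition (5 blocks): {p1,p2} | {p5,p8} | {p6} | {p3} | {p9}.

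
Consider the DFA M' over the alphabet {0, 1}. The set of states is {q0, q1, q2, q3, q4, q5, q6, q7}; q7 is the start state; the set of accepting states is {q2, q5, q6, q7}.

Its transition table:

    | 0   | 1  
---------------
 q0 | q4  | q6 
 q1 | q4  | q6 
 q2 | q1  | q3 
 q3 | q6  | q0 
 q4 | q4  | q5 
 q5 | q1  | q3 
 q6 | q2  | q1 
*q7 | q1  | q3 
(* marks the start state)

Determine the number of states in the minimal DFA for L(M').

Every state is reachable, so we keep all 8.
Start with accepting vs non-accepting: {q2,q5,q6,q7} | {q0,q1,q3,q4}.
Refine {q2,q5,q6,q7} on symbol 0: members go to different blocks, giving {q2,q5,q7} and {q6}.
Split {q0,q1,q3,q4} by δ(·,0) → {q0,q1,q4} and {q3}.
On input 1, block {q0,q1,q4} splits into {q0,q1} and {q4}.
Stable partition: {q2,q5,q7} | {q0,q1} | {q6} | {q3} | {q4} — 5 equivalence classes.

5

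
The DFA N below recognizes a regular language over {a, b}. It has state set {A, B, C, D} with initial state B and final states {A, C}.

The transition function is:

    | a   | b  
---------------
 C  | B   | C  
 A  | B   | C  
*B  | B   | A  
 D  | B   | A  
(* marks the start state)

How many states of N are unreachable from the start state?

1

BFS from B reaches {A, B, C}; the 1 state(s) D are never visited.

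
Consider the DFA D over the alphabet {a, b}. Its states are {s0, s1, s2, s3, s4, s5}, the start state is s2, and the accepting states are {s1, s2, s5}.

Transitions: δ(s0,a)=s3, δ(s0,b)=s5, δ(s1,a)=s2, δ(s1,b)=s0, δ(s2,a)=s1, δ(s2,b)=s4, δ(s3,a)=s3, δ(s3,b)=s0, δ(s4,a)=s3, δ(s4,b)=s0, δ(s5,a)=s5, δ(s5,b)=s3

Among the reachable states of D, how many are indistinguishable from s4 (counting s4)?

2

P0 = {s1,s2,s5} | {s0,s3,s4}.
Refine {s0,s3,s4} on symbol b: members go to different blocks, giving {s3,s4} and {s0}.
On input b, block {s1,s2,s5} splits into {s2,s5} and {s1}.
Split {s2,s5} by δ(·,a) → {s2} and {s5}.
No further refinement is possible. Final partition (5 blocks): {s2} | {s3,s4} | {s0} | {s1} | {s5}.
The equivalence class containing s4 is {s3,s4}, of size 2.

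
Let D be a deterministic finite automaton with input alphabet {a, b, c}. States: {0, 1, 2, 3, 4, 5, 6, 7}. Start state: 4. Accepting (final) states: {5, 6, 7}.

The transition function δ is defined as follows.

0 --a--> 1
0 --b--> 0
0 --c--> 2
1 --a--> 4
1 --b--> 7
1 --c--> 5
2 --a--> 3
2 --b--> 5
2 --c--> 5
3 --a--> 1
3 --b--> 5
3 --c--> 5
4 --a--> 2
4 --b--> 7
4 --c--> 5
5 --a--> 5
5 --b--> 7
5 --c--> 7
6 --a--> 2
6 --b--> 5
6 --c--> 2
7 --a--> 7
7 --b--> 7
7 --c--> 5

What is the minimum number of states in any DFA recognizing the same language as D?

Reachable states from the start: {1,2,3,4,5,7}. Unreachable: {0,6} — drop them.
Start with accepting vs non-accepting: {5,7} | {1,2,3,4}.
No further refinement is possible. Final partition (2 blocks): {5,7} | {1,2,3,4}.

2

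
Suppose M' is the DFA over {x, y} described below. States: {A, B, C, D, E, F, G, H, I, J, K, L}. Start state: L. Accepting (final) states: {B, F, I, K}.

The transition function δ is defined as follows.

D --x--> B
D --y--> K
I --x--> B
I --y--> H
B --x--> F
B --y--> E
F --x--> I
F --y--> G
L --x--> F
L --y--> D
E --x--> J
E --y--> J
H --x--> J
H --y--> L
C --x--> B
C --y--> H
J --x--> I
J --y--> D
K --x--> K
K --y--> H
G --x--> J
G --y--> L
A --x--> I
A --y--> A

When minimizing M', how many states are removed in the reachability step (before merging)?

2

BFS from L reaches {B, D, E, F, G, H, I, J, K, L}; the 2 state(s) A, C are never visited.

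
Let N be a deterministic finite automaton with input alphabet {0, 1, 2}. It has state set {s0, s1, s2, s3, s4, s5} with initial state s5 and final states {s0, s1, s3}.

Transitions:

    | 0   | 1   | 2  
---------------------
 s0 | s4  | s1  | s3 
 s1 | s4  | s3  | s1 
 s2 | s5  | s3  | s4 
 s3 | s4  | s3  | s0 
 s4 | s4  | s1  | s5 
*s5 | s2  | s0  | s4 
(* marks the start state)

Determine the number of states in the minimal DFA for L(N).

All states are reachable from the start state.
Start with accepting vs non-accepting: {s0,s1,s3} | {s2,s4,s5}.
Stable partition: {s0,s1,s3} | {s2,s4,s5} — 2 equivalence classes.

2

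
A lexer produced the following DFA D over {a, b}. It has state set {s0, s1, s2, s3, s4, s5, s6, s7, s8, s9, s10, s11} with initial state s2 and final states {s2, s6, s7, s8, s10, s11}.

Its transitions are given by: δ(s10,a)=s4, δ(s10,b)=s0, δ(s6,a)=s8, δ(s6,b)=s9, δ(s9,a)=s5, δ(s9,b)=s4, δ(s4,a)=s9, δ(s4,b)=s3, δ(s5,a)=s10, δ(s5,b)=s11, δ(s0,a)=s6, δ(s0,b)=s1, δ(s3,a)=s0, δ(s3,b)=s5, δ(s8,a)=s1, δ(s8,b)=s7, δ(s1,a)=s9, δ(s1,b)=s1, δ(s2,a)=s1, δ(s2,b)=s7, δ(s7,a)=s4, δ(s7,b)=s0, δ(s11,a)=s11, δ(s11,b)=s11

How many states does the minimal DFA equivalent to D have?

10

Start with accepting vs non-accepting: {s2,s6,s7,s8,s10,s11} | {s0,s1,s3,s4,s5,s9}.
Refine {s2,s6,s7,s8,s10,s11} on symbol a: members go to different blocks, giving {s2,s7,s8,s10} and {s6,s11}.
On input b, block {s2,s7,s8,s10} splits into {s2,s8} and {s7,s10}.
Refine {s0,s1,s3,s4,s5,s9} on symbol a: members go to different blocks, giving {s1,s3,s4,s9} and {s0} and {s5}.
On input a, block {s1,s3,s4,s9} splits into {s1,s4} and {s3} and {s9}.
Refine {s1,s4} on symbol b: members go to different blocks, giving {s1} and {s4}.
Split {s6,s11} by δ(·,a) → {s6} and {s11}.
Stable partition: {s2,s8} | {s1} | {s6} | {s7,s10} | {s0} | {s5} | {s3} | {s9} | {s4} | {s11} — 10 equivalence classes.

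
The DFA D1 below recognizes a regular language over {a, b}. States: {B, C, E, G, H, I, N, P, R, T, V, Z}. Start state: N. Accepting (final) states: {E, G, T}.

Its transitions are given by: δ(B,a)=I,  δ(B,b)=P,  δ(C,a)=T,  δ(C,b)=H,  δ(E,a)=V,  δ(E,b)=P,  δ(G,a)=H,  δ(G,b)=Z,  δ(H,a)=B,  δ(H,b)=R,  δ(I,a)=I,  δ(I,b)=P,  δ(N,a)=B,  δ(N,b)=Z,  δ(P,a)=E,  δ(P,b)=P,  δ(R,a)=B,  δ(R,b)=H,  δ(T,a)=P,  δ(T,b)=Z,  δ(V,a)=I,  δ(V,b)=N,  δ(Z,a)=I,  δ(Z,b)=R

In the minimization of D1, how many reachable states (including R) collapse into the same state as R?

5

First remove the unreachable states {C,G,T}; 9 states remain.
P0 = {E} | {B,H,I,N,P,R,V,Z}.
Split {B,H,I,N,P,R,V,Z} by δ(·,a) → {B,H,I,N,R,V,Z} and {P}.
On input b, block {B,H,I,N,R,V,Z} splits into {H,N,R,V,Z} and {B,I}.
Stable partition: {E} | {H,N,R,V,Z} | {P} | {B,I} — 4 equivalence classes.
The equivalence class containing R is {H,N,R,V,Z}, of size 5.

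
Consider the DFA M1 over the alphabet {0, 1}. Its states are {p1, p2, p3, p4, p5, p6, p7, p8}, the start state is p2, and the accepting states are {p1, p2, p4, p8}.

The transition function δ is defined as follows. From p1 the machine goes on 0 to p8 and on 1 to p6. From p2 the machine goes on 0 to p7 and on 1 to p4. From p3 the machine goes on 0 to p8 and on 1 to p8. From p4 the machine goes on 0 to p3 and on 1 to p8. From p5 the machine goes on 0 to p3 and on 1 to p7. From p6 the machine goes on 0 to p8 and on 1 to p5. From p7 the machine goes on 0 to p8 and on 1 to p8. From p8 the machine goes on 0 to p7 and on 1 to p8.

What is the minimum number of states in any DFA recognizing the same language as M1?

Reachable states from the start: {p2,p3,p4,p7,p8}. Unreachable: {p1,p5,p6} — drop them.
Initial partition by acceptance: {p2,p4,p8} | {p3,p7}.
The partition is now stable with 2 blocks: {p2,p4,p8} | {p3,p7}.

2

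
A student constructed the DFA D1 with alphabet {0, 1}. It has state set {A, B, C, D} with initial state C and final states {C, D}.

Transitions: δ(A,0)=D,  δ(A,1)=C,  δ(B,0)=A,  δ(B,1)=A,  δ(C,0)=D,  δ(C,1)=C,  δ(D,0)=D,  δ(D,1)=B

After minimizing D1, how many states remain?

Initial partition by acceptance: {C,D} | {A,B}.
Split {C,D} by δ(·,1) → {C} and {D}.
On input 0, block {A,B} splits into {A} and {B}.
Stable partition: {C} | {A} | {D} | {B} — 4 equivalence classes.

4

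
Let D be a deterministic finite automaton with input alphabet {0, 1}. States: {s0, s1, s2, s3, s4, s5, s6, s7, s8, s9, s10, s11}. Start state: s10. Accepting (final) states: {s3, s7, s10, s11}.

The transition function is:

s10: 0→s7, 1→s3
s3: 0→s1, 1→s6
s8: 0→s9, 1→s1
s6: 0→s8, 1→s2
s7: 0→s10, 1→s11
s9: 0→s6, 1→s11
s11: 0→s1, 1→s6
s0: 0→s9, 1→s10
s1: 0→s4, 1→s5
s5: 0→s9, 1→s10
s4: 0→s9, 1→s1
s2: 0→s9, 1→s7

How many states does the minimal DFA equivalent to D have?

States {s0} cannot be reached from the start state, so discard them.
Initial partition by acceptance: {s3,s7,s10,s11} | {s1,s2,s4,s5,s6,s8,s9}.
On input 0, block {s3,s7,s10,s11} splits into {s3,s11} and {s7,s10}.
Refine {s1,s2,s4,s5,s6,s8,s9} on symbol 1: members go to different blocks, giving {s1,s4,s6,s8} and {s2,s5} and {s9}.
On input 0, block {s1,s4,s6,s8} splits into {s1,s6} and {s4,s8}.
Stable partition: {s3,s11} | {s1,s6} | {s7,s10} | {s2,s5} | {s9} | {s4,s8} — 6 equivalence classes.

6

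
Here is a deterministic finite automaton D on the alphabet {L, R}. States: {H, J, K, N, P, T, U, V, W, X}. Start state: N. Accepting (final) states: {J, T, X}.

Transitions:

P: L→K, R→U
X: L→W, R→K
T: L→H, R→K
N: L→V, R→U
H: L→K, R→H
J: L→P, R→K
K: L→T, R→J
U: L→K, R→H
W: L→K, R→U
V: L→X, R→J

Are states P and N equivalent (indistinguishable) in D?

Start with accepting vs non-accepting: {J,T,X} | {H,K,N,P,U,V,W}.
Refine {H,K,N,P,U,V,W} on symbol L: members go to different blocks, giving {H,N,P,U,W} and {K,V}.
Stable partition: {J,T,X} | {H,N,P,U,W} | {K,V} — 3 equivalence classes.
P and N lie in the same block of the stable partition, so they are equivalent — no string distinguishes them.

Yes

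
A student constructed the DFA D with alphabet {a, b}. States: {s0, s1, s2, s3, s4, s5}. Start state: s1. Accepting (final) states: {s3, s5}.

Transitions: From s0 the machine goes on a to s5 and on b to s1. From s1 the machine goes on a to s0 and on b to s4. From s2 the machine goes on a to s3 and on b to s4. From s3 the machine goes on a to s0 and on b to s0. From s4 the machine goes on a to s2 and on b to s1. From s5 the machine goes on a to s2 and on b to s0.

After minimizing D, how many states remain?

All states are reachable from the start state.
Initial partition by acceptance: {s3,s5} | {s0,s1,s2,s4}.
Refine {s0,s1,s2,s4} on symbol a: members go to different blocks, giving {s0,s2} and {s1,s4}.
No further refinement is possible. Final partition (3 blocks): {s3,s5} | {s0,s2} | {s1,s4}.

3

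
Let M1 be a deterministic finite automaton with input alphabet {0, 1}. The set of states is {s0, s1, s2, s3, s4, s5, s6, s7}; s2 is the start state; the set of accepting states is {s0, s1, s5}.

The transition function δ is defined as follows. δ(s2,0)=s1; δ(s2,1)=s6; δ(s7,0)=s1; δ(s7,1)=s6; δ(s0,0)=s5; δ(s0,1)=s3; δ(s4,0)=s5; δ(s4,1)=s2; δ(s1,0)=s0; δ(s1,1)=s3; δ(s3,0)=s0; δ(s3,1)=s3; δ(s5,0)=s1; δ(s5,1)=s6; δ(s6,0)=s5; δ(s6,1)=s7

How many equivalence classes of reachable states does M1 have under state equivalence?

Reachable states from the start: {s0,s1,s2,s3,s5,s6,s7}. Unreachable: {s4} — drop them.
Initial partition by acceptance: {s0,s1,s5} | {s2,s3,s6,s7}.
Stable partition: {s0,s1,s5} | {s2,s3,s6,s7} — 2 equivalence classes.

2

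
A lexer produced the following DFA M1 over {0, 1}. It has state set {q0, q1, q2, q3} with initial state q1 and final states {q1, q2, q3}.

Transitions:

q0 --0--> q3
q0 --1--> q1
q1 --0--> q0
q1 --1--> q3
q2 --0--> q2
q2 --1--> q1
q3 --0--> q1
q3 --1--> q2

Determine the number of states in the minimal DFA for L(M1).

4

Every state is reachable, so we keep all 4.
Start with accepting vs non-accepting: {q1,q2,q3} | {q0}.
Refine {q1,q2,q3} on symbol 0: members go to different blocks, giving {q2,q3} and {q1}.
On input 0, block {q2,q3} splits into {q2} and {q3}.
The partition is now stable with 4 blocks: {q2} | {q0} | {q1} | {q3}.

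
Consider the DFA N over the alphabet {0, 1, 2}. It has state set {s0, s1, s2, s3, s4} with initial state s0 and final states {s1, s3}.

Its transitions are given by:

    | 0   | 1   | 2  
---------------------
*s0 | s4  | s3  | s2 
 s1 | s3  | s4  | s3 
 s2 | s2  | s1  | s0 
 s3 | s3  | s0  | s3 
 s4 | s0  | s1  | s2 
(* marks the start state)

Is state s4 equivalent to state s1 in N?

Start with accepting vs non-accepting: {s1,s3} | {s0,s2,s4}.
Stable partition: {s1,s3} | {s0,s2,s4} — 2 equivalence classes.
s4 and s1 end up in different blocks, so they are distinguishable. For instance, the string 'ε' is accepted from only s1.

No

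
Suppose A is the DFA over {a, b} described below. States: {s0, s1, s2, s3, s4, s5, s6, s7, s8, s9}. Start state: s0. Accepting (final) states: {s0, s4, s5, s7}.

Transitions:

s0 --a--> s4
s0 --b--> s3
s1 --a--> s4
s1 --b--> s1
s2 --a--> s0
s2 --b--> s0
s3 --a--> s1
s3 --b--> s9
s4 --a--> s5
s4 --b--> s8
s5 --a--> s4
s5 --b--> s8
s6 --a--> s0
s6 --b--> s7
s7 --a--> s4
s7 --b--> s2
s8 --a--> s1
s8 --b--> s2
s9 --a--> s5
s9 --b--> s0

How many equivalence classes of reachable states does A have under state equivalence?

4

States {s6,s7} cannot be reached from the start state, so discard them.
P0 = {s0,s4,s5} | {s1,s2,s3,s8,s9}.
Split {s1,s2,s3,s8,s9} by δ(·,a) → {s1,s2,s9} and {s3,s8}.
Refine {s1,s2,s9} on symbol b: members go to different blocks, giving {s2,s9} and {s1}.
No further refinement is possible. Final partition (4 blocks): {s0,s4,s5} | {s2,s9} | {s3,s8} | {s1}.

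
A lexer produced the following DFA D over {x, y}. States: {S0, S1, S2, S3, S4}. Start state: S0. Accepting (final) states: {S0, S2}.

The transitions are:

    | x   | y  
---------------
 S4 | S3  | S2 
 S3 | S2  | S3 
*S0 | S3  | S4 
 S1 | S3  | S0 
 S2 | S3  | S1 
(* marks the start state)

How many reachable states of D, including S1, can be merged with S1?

2

Every state is reachable, so we keep all 5.
Start with accepting vs non-accepting: {S0,S2} | {S1,S3,S4}.
Refine {S1,S3,S4} on symbol x: members go to different blocks, giving {S1,S4} and {S3}.
The partition is now stable with 3 blocks: {S0,S2} | {S1,S4} | {S3}.
The equivalence class containing S1 is {S1,S4}, of size 2.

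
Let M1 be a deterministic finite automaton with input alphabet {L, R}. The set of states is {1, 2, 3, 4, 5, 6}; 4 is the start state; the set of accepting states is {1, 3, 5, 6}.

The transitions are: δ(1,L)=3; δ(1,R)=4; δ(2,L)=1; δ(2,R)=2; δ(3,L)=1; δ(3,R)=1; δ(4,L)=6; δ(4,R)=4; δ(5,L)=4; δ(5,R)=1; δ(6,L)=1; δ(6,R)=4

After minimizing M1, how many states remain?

4

States {2,5} cannot be reached from the start state, so discard them.
P0 = {1,3,6} | {4}.
Split {1,3,6} by δ(·,R) → {1,6} and {3}.
On input L, block {1,6} splits into {1} and {6}.
Stable partition: {1} | {4} | {3} | {6} — 4 equivalence classes.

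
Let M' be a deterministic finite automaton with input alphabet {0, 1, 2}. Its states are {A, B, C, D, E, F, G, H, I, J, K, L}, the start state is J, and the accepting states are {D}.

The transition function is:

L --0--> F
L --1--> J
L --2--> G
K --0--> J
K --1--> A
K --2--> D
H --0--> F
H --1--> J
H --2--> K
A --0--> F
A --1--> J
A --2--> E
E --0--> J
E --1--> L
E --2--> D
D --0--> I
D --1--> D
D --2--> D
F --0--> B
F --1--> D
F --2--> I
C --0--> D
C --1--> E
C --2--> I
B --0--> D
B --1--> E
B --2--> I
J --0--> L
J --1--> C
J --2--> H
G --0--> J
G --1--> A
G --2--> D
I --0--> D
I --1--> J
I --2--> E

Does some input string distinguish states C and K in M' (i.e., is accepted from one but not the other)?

All states are reachable from the start state.
P0 = {D} | {A,B,C,E,F,G,H,I,J,K,L}.
On input 0, block {A,B,C,E,F,G,H,I,J,K,L} splits into {A,E,F,G,H,J,K,L} and {B,C,I}.
Split {A,E,F,G,H,J,K,L} by δ(·,0) → {A,E,G,H,J,K,L} and {F}.
Refine {A,E,G,H,J,K,L} on symbol 0: members go to different blocks, giving {E,G,J,K} and {A,H,L}.
Split {E,G,J,K} by δ(·,0) → {E,G,K} and {J}.
Refine {B,C,I} on symbol 1: members go to different blocks, giving {B,C} and {I}.
The partition is now stable with 7 blocks: {D} | {E,G,K} | {B,C} | {F} | {A,H,L} | {J} | {I}.
C and K end up in different blocks, so they are distinguishable. For instance, the string '0' is accepted from only C.

Yes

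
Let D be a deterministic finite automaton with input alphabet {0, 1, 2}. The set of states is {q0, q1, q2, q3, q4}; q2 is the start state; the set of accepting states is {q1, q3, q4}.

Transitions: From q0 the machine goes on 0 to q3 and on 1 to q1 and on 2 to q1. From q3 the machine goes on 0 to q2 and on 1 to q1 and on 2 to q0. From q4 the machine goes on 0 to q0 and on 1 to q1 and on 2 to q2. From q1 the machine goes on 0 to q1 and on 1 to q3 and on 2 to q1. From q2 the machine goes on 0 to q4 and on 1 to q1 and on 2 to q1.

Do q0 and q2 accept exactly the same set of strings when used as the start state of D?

P0 = {q1,q3,q4} | {q0,q2}.
Refine {q1,q3,q4} on symbol 0: members go to different blocks, giving {q3,q4} and {q1}.
The partition is now stable with 3 blocks: {q3,q4} | {q0,q2} | {q1}.
q0 and q2 lie in the same block of the stable partition, so they are equivalent — no string distinguishes them.

Yes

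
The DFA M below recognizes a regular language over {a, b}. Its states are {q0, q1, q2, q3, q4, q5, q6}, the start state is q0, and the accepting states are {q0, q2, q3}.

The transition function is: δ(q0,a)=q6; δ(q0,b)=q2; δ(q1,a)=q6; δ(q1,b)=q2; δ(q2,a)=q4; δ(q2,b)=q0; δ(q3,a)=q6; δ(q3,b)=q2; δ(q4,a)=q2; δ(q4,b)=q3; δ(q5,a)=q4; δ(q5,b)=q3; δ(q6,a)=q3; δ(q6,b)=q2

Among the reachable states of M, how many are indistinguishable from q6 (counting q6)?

Reachable states from the start: {q0,q2,q3,q4,q6}. Unreachable: {q1,q5} — drop them.
Initial partition by acceptance: {q0,q2,q3} | {q4,q6}.
No further refinement is possible. Final partition (2 blocks): {q0,q2,q3} | {q4,q6}.
The equivalence class containing q6 is {q4,q6}, of size 2.

2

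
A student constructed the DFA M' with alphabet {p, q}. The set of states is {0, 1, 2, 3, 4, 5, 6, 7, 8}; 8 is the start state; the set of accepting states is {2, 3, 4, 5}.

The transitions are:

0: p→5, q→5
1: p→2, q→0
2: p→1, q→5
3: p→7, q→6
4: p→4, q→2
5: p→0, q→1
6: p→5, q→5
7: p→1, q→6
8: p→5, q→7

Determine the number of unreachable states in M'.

2

No path from 8 leads to 3, 4; the other 7 states are all reachable.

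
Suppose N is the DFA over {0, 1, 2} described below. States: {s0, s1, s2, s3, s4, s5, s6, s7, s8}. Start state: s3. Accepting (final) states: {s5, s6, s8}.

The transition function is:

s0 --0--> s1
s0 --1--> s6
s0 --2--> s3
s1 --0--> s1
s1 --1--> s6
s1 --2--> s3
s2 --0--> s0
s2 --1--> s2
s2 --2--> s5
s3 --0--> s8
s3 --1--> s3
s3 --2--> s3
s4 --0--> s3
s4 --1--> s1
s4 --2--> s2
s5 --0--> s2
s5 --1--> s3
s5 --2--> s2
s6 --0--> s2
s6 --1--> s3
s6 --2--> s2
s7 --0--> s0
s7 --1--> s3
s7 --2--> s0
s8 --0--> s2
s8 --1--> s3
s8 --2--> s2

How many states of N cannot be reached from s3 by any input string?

2

No path from s3 leads to s4, s7; the other 7 states are all reachable.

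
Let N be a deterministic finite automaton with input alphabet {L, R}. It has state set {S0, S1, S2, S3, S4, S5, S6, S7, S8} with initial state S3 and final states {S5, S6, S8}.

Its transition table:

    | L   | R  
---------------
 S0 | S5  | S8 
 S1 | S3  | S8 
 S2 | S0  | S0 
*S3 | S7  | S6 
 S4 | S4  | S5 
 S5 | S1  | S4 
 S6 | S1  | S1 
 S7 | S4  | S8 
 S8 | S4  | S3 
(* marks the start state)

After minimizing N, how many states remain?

States {S0,S2} cannot be reached from the start state, so discard them.
P0 = {S5,S6,S8} | {S1,S3,S4,S7}.
The partition is now stable with 2 blocks: {S5,S6,S8} | {S1,S3,S4,S7}.

2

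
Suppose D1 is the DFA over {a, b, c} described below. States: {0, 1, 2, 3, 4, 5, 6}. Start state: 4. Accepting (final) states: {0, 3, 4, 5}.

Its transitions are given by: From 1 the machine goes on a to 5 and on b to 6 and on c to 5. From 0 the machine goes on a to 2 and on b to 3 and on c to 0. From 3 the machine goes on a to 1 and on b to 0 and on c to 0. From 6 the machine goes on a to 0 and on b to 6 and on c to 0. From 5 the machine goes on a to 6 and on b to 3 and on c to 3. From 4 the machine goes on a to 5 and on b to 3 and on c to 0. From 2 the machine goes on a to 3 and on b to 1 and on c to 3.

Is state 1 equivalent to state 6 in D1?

Yes

Every state is reachable, so we keep all 7.
Start with accepting vs non-accepting: {0,3,4,5} | {1,2,6}.
On input a, block {0,3,4,5} splits into {0,3,5} and {4}.
No further refinement is possible. Final partition (3 blocks): {0,3,5} | {1,2,6} | {4}.
1 and 6 lie in the same block of the stable partition, so they are equivalent — no string distinguishes them.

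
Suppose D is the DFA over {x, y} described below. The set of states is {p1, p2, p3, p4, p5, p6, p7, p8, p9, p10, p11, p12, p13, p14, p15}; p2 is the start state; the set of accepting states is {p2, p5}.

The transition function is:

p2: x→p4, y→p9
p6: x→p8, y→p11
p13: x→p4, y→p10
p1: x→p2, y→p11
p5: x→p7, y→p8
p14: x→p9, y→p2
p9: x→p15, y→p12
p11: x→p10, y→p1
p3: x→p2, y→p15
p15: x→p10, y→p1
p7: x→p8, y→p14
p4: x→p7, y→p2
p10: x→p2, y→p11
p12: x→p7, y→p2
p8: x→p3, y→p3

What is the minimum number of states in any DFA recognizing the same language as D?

States {p5,p6,p13} cannot be reached from the start state, so discard them.
Initial partition by acceptance: {p2} | {p1,p3,p4,p7,p8,p9,p10,p11,p12,p14,p15}.
Split {p1,p3,p4,p7,p8,p9,p10,p11,p12,p14,p15} by δ(·,x) → {p4,p7,p8,p9,p11,p12,p14,p15} and {p1,p3,p10}.
On input x, block {p4,p7,p8,p9,p11,p12,p14,p15} splits into {p4,p7,p9,p12,p14} and {p8,p11,p15}.
Refine {p4,p7,p9,p12,p14} on symbol x: members go to different blocks, giving {p4,p12,p14} and {p7,p9}.
No further refinement is possible. Final partition (5 blocks): {p2} | {p4,p12,p14} | {p1,p3,p10} | {p8,p11,p15} | {p7,p9}.

5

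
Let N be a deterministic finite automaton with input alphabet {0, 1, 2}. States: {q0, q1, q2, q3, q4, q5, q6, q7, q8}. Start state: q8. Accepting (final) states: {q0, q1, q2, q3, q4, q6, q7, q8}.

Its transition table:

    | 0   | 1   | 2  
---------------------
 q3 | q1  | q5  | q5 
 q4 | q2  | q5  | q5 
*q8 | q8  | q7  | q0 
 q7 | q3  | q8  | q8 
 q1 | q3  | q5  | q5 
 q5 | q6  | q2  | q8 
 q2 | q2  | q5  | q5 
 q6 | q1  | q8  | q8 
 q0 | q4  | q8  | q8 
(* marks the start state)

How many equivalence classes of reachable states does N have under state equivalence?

Every state is reachable, so we keep all 9.
Initial partition by acceptance: {q0,q1,q2,q3,q4,q6,q7,q8} | {q5}.
Split {q0,q1,q2,q3,q4,q6,q7,q8} by δ(·,1) → {q0,q6,q7,q8} and {q1,q2,q3,q4}.
Refine {q0,q6,q7,q8} on symbol 0: members go to different blocks, giving {q0,q6,q7} and {q8}.
Stable partition: {q0,q6,q7} | {q5} | {q1,q2,q3,q4} | {q8} — 4 equivalence classes.

4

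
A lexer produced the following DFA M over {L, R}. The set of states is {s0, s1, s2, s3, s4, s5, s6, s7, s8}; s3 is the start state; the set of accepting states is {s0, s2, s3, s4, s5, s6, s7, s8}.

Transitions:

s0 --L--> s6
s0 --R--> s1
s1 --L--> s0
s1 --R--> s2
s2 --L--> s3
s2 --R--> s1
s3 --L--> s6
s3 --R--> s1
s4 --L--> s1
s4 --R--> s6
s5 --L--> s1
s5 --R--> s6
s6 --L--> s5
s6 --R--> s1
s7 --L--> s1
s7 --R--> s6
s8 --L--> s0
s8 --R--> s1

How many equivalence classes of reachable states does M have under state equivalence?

States {s4,s7,s8} cannot be reached from the start state, so discard them.
P0 = {s0,s2,s3,s5,s6} | {s1}.
Refine {s0,s2,s3,s5,s6} on symbol L: members go to different blocks, giving {s0,s2,s3,s6} and {s5}.
Refine {s0,s2,s3,s6} on symbol L: members go to different blocks, giving {s0,s2,s3} and {s6}.
Split {s0,s2,s3} by δ(·,L) → {s0,s3} and {s2}.
Stable partition: {s0,s3} | {s1} | {s5} | {s6} | {s2} — 5 equivalence classes.

5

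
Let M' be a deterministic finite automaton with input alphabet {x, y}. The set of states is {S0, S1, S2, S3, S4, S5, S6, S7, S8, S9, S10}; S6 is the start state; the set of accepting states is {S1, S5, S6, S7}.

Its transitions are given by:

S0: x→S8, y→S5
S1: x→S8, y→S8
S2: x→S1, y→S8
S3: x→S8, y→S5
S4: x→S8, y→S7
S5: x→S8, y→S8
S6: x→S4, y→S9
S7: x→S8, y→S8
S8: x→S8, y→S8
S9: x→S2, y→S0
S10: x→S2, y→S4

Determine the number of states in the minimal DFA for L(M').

6

States {S3,S10} cannot be reached from the start state, so discard them.
P0 = {S1,S5,S6,S7} | {S0,S2,S4,S8,S9}.
Split {S0,S2,S4,S8,S9} by δ(·,x) → {S0,S4,S8,S9} and {S2}.
Split {S0,S4,S8,S9} by δ(·,x) → {S0,S4,S8} and {S9}.
Refine {S1,S5,S6,S7} on symbol y: members go to different blocks, giving {S1,S5,S7} and {S6}.
On input y, block {S0,S4,S8} splits into {S0,S4} and {S8}.
No further refinement is possible. Final partition (6 blocks): {S1,S5,S7} | {S0,S4} | {S2} | {S9} | {S6} | {S8}.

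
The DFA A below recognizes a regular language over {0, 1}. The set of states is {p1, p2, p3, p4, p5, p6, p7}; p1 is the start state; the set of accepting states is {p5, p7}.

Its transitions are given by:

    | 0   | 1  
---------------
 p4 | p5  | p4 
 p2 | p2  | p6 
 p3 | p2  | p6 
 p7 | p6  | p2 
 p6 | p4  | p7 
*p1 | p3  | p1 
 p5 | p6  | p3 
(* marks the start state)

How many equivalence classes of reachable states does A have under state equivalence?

5

All states are reachable from the start state.
Initial partition by acceptance: {p5,p7} | {p1,p2,p3,p4,p6}.
Split {p1,p2,p3,p4,p6} by δ(·,0) → {p1,p2,p3,p6} and {p4}.
Split {p1,p2,p3,p6} by δ(·,0) → {p1,p2,p3} and {p6}.
On input 1, block {p1,p2,p3} splits into {p2,p3} and {p1}.
Stable partition: {p5,p7} | {p2,p3} | {p4} | {p6} | {p1} — 5 equivalence classes.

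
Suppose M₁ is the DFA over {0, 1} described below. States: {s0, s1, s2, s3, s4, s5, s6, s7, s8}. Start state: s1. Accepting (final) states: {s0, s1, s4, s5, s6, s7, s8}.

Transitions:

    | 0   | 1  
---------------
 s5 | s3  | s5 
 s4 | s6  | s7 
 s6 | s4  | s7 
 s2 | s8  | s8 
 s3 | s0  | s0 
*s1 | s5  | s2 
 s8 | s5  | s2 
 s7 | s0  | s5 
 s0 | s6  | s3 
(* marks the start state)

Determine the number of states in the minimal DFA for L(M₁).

Every state is reachable, so we keep all 9.
Initial partition by acceptance: {s0,s1,s4,s5,s6,s7,s8} | {s2,s3}.
Split {s0,s1,s4,s5,s6,s7,s8} by δ(·,0) → {s0,s1,s4,s6,s7,s8} and {s5}.
Refine {s0,s1,s4,s6,s7,s8} on symbol 0: members go to different blocks, giving {s0,s4,s6,s7} and {s1,s8}.
Split {s0,s4,s6,s7} by δ(·,1) → {s4,s6} and {s0} and {s7}.
On input 0, block {s2,s3} splits into {s2} and {s3}.
No further refinement is possible. Final partition (7 blocks): {s4,s6} | {s2} | {s5} | {s1,s8} | {s0} | {s7} | {s3}.

7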